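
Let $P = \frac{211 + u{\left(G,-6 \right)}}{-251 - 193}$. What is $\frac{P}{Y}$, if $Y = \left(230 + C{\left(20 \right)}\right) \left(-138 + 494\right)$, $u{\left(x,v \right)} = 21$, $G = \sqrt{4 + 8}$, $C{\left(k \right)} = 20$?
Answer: $- \frac{29}{4939500} \approx -5.871 \cdot 10^{-6}$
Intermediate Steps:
$G = 2 \sqrt{3}$ ($G = \sqrt{12} = 2 \sqrt{3} \approx 3.4641$)
$Y = 89000$ ($Y = \left(230 + 20\right) \left(-138 + 494\right) = 250 \cdot 356 = 89000$)
$P = - \frac{58}{111}$ ($P = \frac{211 + 21}{-251 - 193} = \frac{232}{-444} = 232 \left(- \frac{1}{444}\right) = - \frac{58}{111} \approx -0.52252$)
$\frac{P}{Y} = - \frac{58}{111 \cdot 89000} = \left(- \frac{58}{111}\right) \frac{1}{89000} = - \frac{29}{4939500}$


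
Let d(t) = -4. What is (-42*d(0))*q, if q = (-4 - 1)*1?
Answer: -840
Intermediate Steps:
q = -5 (q = -5*1 = -5)
(-42*d(0))*q = -42*(-4)*(-5) = 168*(-5) = -840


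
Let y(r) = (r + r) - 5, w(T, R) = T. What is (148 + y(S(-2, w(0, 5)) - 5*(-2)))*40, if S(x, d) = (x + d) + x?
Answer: 6200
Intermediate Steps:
S(x, d) = d + 2*x (S(x, d) = (d + x) + x = d + 2*x)
y(r) = -5 + 2*r (y(r) = 2*r - 5 = -5 + 2*r)
(148 + y(S(-2, w(0, 5)) - 5*(-2)))*40 = (148 + (-5 + 2*((0 + 2*(-2)) - 5*(-2))))*40 = (148 + (-5 + 2*((0 - 4) + 10)))*40 = (148 + (-5 + 2*(-4 + 10)))*40 = (148 + (-5 + 2*6))*40 = (148 + (-5 + 12))*40 = (148 + 7)*40 = 155*40 = 6200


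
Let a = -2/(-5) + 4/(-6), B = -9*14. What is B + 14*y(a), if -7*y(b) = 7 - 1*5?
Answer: -130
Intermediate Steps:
B = -126
a = -4/15 (a = -2*(-⅕) + 4*(-⅙) = ⅖ - ⅔ = -4/15 ≈ -0.26667)
y(b) = -2/7 (y(b) = -(7 - 1*5)/7 = -(7 - 5)/7 = -⅐*2 = -2/7)
B + 14*y(a) = -126 + 14*(-2/7) = -126 - 4 = -130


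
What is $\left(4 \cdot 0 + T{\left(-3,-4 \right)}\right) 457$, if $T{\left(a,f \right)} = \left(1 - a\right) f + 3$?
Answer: $-5941$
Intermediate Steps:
$T{\left(a,f \right)} = 3 + f \left(1 - a\right)$ ($T{\left(a,f \right)} = f \left(1 - a\right) + 3 = 3 + f \left(1 - a\right)$)
$\left(4 \cdot 0 + T{\left(-3,-4 \right)}\right) 457 = \left(4 \cdot 0 - \left(1 + 12\right)\right) 457 = \left(0 - 13\right) 457 = \left(-13\right) 457 = -5941$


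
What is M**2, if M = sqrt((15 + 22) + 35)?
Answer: 72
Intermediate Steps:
M = 6*sqrt(2) (M = sqrt(37 + 35) = sqrt(72) = 6*sqrt(2) ≈ 8.4853)
M**2 = (6*sqrt(2))**2 = 72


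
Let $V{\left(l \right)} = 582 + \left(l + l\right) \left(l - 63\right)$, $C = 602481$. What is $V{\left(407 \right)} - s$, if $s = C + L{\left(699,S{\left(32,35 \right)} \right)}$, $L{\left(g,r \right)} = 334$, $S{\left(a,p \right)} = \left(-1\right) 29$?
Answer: $-322217$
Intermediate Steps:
$S{\left(a,p \right)} = -29$
$V{\left(l \right)} = 582 + 2 l \left(-63 + l\right)$
$s = 602815$ ($s = 602481 + 334 = 602815$)
$V{\left(407 \right)} - s = \left(582 - 51282 + 2 \cdot 407^{2}\right) - 602815 = \left(582 - 51282 + 2 \cdot 165649\right) - 602815 = \left(582 - 51282 + 331298\right) - 602815 = 280598 - 602815 = -322217$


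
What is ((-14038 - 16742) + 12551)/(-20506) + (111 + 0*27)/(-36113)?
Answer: 656027711/740533178 ≈ 0.88589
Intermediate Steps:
((-14038 - 16742) + 12551)/(-20506) + (111 + 0*27)/(-36113) = (-30780 + 12551)*(-1/20506) + (111 + 0)*(-1/36113) = -18229*(-1/20506) + 111*(-1/36113) = 18229/20506 - 111/36113 = 656027711/740533178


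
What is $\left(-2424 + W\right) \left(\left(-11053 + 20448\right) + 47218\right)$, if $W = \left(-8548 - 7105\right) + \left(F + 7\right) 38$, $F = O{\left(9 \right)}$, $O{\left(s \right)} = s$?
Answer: $-988972497$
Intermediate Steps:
$F = 9$
$W = -15045$ ($W = \left(-8548 - 7105\right) + \left(9 + 7\right) 38 = -15653 + 16 \cdot 38 = -15653 + 608 = -15045$)
$\left(-2424 + W\right) \left(\left(-11053 + 20448\right) + 47218\right) = \left(-2424 - 15045\right) \left(\left(-11053 + 20448\right) + 47218\right) = - 17469 \left(9395 + 47218\right) = \left(-17469\right) 56613 = -988972497$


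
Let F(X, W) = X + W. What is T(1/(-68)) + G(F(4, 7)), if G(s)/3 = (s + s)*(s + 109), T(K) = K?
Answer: 538559/68 ≈ 7920.0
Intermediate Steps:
F(X, W) = W + X
G(s) = 6*s*(109 + s) (G(s) = 3*((s + s)*(s + 109)) = 3*((2*s)*(109 + s)) = 3*(2*s*(109 + s)) = 6*s*(109 + s))
T(1/(-68)) + G(F(4, 7)) = 1/(-68) + 6*(7 + 4)*(109 + (7 + 4)) = -1/68 + 6*11*(109 + 11) = -1/68 + 6*11*120 = -1/68 + 7920 = 538559/68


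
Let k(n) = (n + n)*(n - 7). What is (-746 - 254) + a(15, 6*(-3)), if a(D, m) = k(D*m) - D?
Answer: 148565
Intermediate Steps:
k(n) = 2*n*(-7 + n) (k(n) = (2*n)*(-7 + n) = 2*n*(-7 + n))
a(D, m) = -D + 2*D*m*(-7 + D*m) (a(D, m) = 2*(D*m)*(-7 + D*m) - D = 2*D*m*(-7 + D*m) - D = -D + 2*D*m*(-7 + D*m))
(-746 - 254) + a(15, 6*(-3)) = (-746 - 254) + 15*(-1 + 2*(6*(-3))*(-7 + 15*(6*(-3)))) = -1000 + 15*(-1 + 2*(-18)*(-7 + 15*(-18))) = -1000 + 15*(-1 + 2*(-18)*(-7 - 270)) = -1000 + 15*(-1 + 2*(-18)*(-277)) = -1000 + 15*(-1 + 9972) = -1000 + 15*9971 = -1000 + 149565 = 148565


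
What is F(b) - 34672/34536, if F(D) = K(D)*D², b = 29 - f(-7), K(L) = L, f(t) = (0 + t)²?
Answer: -34540334/4317 ≈ -8001.0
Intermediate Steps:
f(t) = t²
b = -20 (b = 29 - 1*(-7)² = 29 - 1*49 = 29 - 49 = -20)
F(D) = D³ (F(D) = D*D² = D³)
F(b) - 34672/34536 = (-20)³ - 34672/34536 = -8000 - 34672/34536 = -8000 - 1*4334/4317 = -8000 - 4334/4317 = -34540334/4317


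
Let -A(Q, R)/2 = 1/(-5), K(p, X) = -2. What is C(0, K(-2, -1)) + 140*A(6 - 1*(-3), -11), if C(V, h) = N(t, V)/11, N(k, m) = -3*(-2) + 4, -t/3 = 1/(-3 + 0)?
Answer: 626/11 ≈ 56.909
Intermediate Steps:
t = 1 (t = -3/(-3 + 0) = -3/(-3) = -3*(-⅓) = 1)
N(k, m) = 10 (N(k, m) = 6 + 4 = 10)
C(V, h) = 10/11
A(Q, R) = ⅖ (A(Q, R) = -2/(-5) = -2*(-⅕) = ⅖)
C(0, K(-2, -1)) + 140*A(6 - 1*(-3), -11) = 10/11 + 140*(⅖) = 10/11 + 56 = 626/11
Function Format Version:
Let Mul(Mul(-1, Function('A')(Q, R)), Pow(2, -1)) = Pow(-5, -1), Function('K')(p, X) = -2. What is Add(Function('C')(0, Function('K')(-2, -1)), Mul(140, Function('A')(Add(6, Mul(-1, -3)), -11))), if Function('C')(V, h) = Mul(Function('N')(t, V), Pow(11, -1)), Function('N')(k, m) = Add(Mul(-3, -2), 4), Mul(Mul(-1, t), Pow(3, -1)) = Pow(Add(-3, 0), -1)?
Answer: Rational(626, 11) ≈ 56.909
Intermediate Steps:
t = 1 (t = Mul(-3, Pow(Add(-3, 0), -1)) = Mul(-3, Pow(-3, -1)) = Mul(-3, Rational(-1, 3)) = 1)
Function('N')(k, m) = 10 (Function('N')(k, m) = Add(6, 4) = 10)
Function('C')(V, h) = Rational(10, 11) (Function('C')(V, h) = Mul(10, Pow(11, -1)) = Mul(10, Rational(1, 11)) = Rational(10, 11))
Function('A')(Q, R) = Rational(2, 5) (Function('A')(Q, R) = Mul(-2, Pow(-5, -1)) = Mul(-2, Rational(-1, 5)) = Rational(2, 5))
Add(Function('C')(0, Function('K')(-2, -1)), Mul(140, Function('A')(Add(6, Mul(-1, -3)), -11))) = Add(Rational(10, 11), Mul(140, Rational(2, 5))) = Add(Rational(10, 11), 56) = Rational(626, 11)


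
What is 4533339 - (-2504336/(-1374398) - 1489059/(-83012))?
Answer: 258606656726766775/57045763388 ≈ 4.5333e+6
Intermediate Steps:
4533339 - (-2504336/(-1374398) - 1489059/(-83012)) = 4533339 - (-2504336*(-1/1374398) - 1489059*(-1/83012)) = 4533339 - (1252168/687199 + 1489059/83012) = 4533339 - 1*1127224825757/57045763388 = 4533339 - 1127224825757/57045763388 = 258606656726766775/57045763388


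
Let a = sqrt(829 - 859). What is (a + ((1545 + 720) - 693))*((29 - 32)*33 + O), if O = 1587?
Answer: 2339136 + 1488*I*sqrt(30) ≈ 2.3391e+6 + 8150.1*I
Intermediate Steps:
a = I*sqrt(30) (a = sqrt(-30) = I*sqrt(30) ≈ 5.4772*I)
(a + ((1545 + 720) - 693))*((29 - 32)*33 + O) = (I*sqrt(30) + ((1545 + 720) - 693))*((29 - 32)*33 + 1587) = (I*sqrt(30) + (2265 - 693))*(-3*33 + 1587) = (I*sqrt(30) + 1572)*(-99 + 1587) = (1572 + I*sqrt(30))*1488 = 2339136 + 1488*I*sqrt(30)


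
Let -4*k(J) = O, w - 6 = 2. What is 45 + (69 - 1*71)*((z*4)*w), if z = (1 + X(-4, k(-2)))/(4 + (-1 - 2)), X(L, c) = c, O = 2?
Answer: 13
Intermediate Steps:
w = 8 (w = 6 + 2 = 8)
k(J) = -½ (k(J) = -¼*2 = -½)
z = ½ (z = (1 - ½)/(4 + (-1 - 2)) = 1/(2*(4 - 3)) = (½)/1 = (½)*1 = ½ ≈ 0.50000)
45 + (69 - 1*71)*((z*4)*w) = 45 + (69 - 1*71)*(((½)*4)*8) = 45 + (69 - 71)*(2*8) = 45 - 2*16 = 45 - 32 = 13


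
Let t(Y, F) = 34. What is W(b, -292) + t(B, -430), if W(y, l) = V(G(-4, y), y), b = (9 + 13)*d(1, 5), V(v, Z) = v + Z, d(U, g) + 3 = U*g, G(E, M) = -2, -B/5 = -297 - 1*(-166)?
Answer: 76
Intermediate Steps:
B = 655 (B = -5*(-297 - 1*(-166)) = -5*(-297 + 166) = -5*(-131) = 655)
d(U, g) = -3 + U*g
V(v, Z) = Z + v
b = 44 (b = (9 + 13)*(-3 + 1*5) = 22*(-3 + 5) = 22*2 = 44)
W(y, l) = -2 + y (W(y, l) = y - 2 = -2 + y)
W(b, -292) + t(B, -430) = (-2 + 44) + 34 = 42 + 34 = 76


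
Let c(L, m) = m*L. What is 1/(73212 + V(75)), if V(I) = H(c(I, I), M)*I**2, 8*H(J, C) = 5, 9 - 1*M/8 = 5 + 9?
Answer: 8/613821 ≈ 1.3033e-5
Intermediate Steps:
M = -40 (M = 72 - 8*(5 + 9) = 72 - 8*14 = 72 - 112 = -40)
c(L, m) = L*m
H(J, C) = 5/8 (H(J, C) = (1/8)*5 = 5/8)
V(I) = 5*I**2/8
1/(73212 + V(75)) = 1/(73212 + (5/8)*75**2) = 1/(73212 + (5/8)*5625) = 1/(73212 + 28125/8) = 1/(613821/8) = 8/613821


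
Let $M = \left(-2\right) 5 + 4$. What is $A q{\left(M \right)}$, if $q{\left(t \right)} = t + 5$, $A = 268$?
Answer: $-268$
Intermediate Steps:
$M = -6$ ($M = -10 + 4 = -6$)
$q{\left(t \right)} = 5 + t$
$A q{\left(M \right)} = 268 \left(5 - 6\right) = 268 \left(-1\right) = -268$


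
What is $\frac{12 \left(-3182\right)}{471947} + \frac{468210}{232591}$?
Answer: $\frac{212089050126}{109770624677} \approx 1.9321$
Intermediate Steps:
$\frac{12 \left(-3182\right)}{471947} + \frac{468210}{232591} = \left(-38184\right) \frac{1}{471947} + 468210 \cdot \frac{1}{232591} = - \frac{38184}{471947} + \frac{468210}{232591} = \frac{212089050126}{109770624677}$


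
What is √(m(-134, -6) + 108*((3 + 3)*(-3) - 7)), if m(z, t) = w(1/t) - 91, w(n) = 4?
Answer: I*√2787 ≈ 52.792*I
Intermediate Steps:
m(z, t) = -87 (m(z, t) = 4 - 91 = -87)
√(m(-134, -6) + 108*((3 + 3)*(-3) - 7)) = √(-87 + 108*((3 + 3)*(-3) - 7)) = √(-87 + 108*(6*(-3) - 7)) = √(-87 + 108*(-18 - 7)) = √(-87 + 108*(-25)) = √(-87 - 2700) = √(-2787) = I*√2787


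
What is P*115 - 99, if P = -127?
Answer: -14704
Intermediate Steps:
P*115 - 99 = -127*115 - 99 = -14605 - 99 = -14704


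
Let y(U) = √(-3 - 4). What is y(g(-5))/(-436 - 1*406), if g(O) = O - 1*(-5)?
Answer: -I*√7/842 ≈ -0.0031422*I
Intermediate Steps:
g(O) = 5 + O (g(O) = O + 5 = 5 + O)
y(U) = I*√7 (y(U) = √(-7) = I*√7)
y(g(-5))/(-436 - 1*406) = (I*√7)/(-436 - 1*406) = (I*√7)/(-436 - 406) = (I*√7)/(-842) = (I*√7)*(-1/842) = -I*√7/842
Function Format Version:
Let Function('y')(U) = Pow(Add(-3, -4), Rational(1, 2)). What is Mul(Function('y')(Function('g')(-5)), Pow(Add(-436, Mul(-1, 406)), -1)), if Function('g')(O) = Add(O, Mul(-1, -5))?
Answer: Mul(Rational(-1, 842), I, Pow(7, Rational(1, 2))) ≈ Mul(-0.0031422, I)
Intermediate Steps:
Function('g')(O) = Add(5, O) (Function('g')(O) = Add(O, 5) = Add(5, O))
Function('y')(U) = Mul(I, Pow(7, Rational(1, 2))) (Function('y')(U) = Pow(-7, Rational(1, 2)) = Mul(I, Pow(7, Rational(1, 2))))
Mul(Function('y')(Function('g')(-5)), Pow(Add(-436, Mul(-1, 406)), -1)) = Mul(Mul(I, Pow(7, Rational(1, 2))), Pow(Add(-436, Mul(-1, 406)), -1)) = Mul(Mul(I, Pow(7, Rational(1, 2))), Pow(Add(-436, -406), -1)) = Mul(Mul(I, Pow(7, Rational(1, 2))), Pow(-842, -1)) = Mul(Mul(I, Pow(7, Rational(1, 2))), Rational(-1, 842)) = Mul(Rational(-1, 842), I, Pow(7, Rational(1, 2)))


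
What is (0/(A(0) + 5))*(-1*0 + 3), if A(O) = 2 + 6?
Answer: 0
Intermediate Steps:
A(O) = 8
(0/(A(0) + 5))*(-1*0 + 3) = (0/(8 + 5))*(-1*0 + 3) = (0/13)*(0 + 3) = ((1/13)*0)*3 = 0*3 = 0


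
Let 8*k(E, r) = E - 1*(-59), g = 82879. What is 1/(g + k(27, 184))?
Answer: 4/331559 ≈ 1.2064e-5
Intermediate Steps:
k(E, r) = 59/8 + E/8 (k(E, r) = (E - 1*(-59))/8 = (E + 59)/8 = (59 + E)/8 = 59/8 + E/8)
1/(g + k(27, 184)) = 1/(82879 + (59/8 + (1/8)*27)) = 1/(82879 + (59/8 + 27/8)) = 1/(82879 + 43/4) = 1/(331559/4) = 4/331559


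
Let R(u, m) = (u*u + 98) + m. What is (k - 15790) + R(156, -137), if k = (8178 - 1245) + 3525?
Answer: 18965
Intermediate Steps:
R(u, m) = 98 + m + u**2 (R(u, m) = (u**2 + 98) + m = (98 + u**2) + m = 98 + m + u**2)
k = 10458 (k = 6933 + 3525 = 10458)
(k - 15790) + R(156, -137) = (10458 - 15790) + (98 - 137 + 156**2) = -5332 + (98 - 137 + 24336) = -5332 + 24297 = 18965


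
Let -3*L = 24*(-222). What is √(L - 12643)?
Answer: I*√10867 ≈ 104.24*I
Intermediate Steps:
L = 1776 (L = -8*(-222) = -⅓*(-5328) = 1776)
√(L - 12643) = √(1776 - 12643) = √(-10867) = I*√10867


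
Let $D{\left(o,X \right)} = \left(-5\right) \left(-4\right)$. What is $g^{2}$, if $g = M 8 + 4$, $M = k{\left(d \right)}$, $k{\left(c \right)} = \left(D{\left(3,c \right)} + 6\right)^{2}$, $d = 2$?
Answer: $29289744$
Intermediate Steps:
$D{\left(o,X \right)} = 20$
$k{\left(c \right)} = 676$ ($k{\left(c \right)} = \left(20 + 6\right)^{2} = 26^{2} = 676$)
$M = 676$
$g = 5412$ ($g = 676 \cdot 8 + 4 = 5408 + 4 = 5412$)
$g^{2} = 5412^{2} = 29289744$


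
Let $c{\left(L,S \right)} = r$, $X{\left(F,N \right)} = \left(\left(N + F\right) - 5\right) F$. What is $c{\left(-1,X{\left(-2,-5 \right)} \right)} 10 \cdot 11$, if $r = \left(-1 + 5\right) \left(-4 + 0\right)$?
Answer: $-1760$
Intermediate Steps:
$X{\left(F,N \right)} = F \left(-5 + F + N\right)$ ($X{\left(F,N \right)} = \left(\left(F + N\right) - 5\right) F = \left(-5 + F + N\right) F = F \left(-5 + F + N\right)$)
$r = -16$ ($r = 4 \left(-4\right) = -16$)
$c{\left(L,S \right)} = -16$
$c{\left(-1,X{\left(-2,-5 \right)} \right)} 10 \cdot 11 = \left(-16\right) 10 \cdot 11 = \left(-160\right) 11 = -1760$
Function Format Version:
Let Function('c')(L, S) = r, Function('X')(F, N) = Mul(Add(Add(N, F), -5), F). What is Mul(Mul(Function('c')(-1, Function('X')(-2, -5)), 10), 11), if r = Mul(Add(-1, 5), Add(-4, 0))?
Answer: -1760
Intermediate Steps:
Function('X')(F, N) = Mul(F, Add(-5, F, N)) (Function('X')(F, N) = Mul(Add(Add(F, N), -5), F) = Mul(Add(-5, F, N), F) = Mul(F, Add(-5, F, N)))
r = -16 (r = Mul(4, -4) = -16)
Function('c')(L, S) = -16
Mul(Mul(Function('c')(-1, Function('X')(-2, -5)), 10), 11) = Mul(Mul(-16, 10), 11) = Mul(-160, 11) = -1760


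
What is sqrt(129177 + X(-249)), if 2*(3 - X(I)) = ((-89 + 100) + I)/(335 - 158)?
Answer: sqrt(4047101283)/177 ≈ 359.42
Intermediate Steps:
X(I) = 1051/354 - I/354 (X(I) = 3 - ((-89 + 100) + I)/(2*(335 - 158)) = 3 - (11 + I)/(2*177) = 3 - (11/177 + I/177)/2 = 3 + (-11/354 - I/354) = 1051/354 - I/354)
sqrt(129177 + X(-249)) = sqrt(129177 + (1051/354 - 1/354*(-249))) = sqrt(129177 + (1051/354 + 83/118)) = sqrt(129177 + 650/177) = sqrt(22864979/177) = sqrt(4047101283)/177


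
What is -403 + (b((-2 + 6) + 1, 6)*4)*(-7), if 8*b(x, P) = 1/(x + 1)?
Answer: -4843/12 ≈ -403.58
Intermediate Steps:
b(x, P) = 1/(8*(1 + x)) (b(x, P) = 1/(8*(x + 1)) = 1/(8*(1 + x)))
-403 + (b((-2 + 6) + 1, 6)*4)*(-7) = -403 + ((1/(8*(1 + ((-2 + 6) + 1))))*4)*(-7) = -403 + ((1/(8*(1 + (4 + 1))))*4)*(-7) = -403 + ((1/(8*(1 + 5)))*4)*(-7) = -403 + (((⅛)/6)*4)*(-7) = -403 + (((⅛)*(⅙))*4)*(-7) = -403 + ((1/48)*4)*(-7) = -403 + (1/12)*(-7) = -403 - 7/12 = -4843/12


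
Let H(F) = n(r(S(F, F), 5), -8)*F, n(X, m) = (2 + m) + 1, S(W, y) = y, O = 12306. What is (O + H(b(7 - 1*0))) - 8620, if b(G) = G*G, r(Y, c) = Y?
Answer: 3441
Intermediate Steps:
n(X, m) = 3 + m
b(G) = G**2
H(F) = -5*F (H(F) = (3 - 8)*F = -5*F)
(O + H(b(7 - 1*0))) - 8620 = (12306 - 5*(7 - 1*0)**2) - 8620 = (12306 - 5*(7 + 0)**2) - 8620 = (12306 - 5*7**2) - 8620 = (12306 - 5*49) - 8620 = (12306 - 245) - 8620 = 12061 - 8620 = 3441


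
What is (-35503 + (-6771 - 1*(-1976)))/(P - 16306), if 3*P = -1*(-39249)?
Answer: 40298/3223 ≈ 12.503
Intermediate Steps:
P = 13083 (P = (-1*(-39249))/3 = (⅓)*39249 = 13083)
(-35503 + (-6771 - 1*(-1976)))/(P - 16306) = (-35503 + (-6771 - 1*(-1976)))/(13083 - 16306) = (-35503 + (-6771 + 1976))/(-3223) = (-35503 - 4795)*(-1/3223) = -40298*(-1/3223) = 40298/3223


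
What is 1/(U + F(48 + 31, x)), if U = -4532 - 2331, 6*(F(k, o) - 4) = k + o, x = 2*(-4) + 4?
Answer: -2/13693 ≈ -0.00014606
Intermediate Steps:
x = -4 (x = -8 + 4 = -4)
F(k, o) = 4 + k/6 + o/6 (F(k, o) = 4 + (k + o)/6 = 4 + (k/6 + o/6) = 4 + k/6 + o/6)
U = -6863
1/(U + F(48 + 31, x)) = 1/(-6863 + (4 + (48 + 31)/6 + (⅙)*(-4))) = 1/(-6863 + (4 + (⅙)*79 - ⅔)) = 1/(-6863 + (4 + 79/6 - ⅔)) = 1/(-6863 + 33/2) = 1/(-13693/2) = -2/13693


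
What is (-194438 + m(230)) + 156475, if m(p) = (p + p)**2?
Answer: 173637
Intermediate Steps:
m(p) = 4*p**2 (m(p) = (2*p)**2 = 4*p**2)
(-194438 + m(230)) + 156475 = (-194438 + 4*230**2) + 156475 = (-194438 + 4*52900) + 156475 = (-194438 + 211600) + 156475 = 17162 + 156475 = 173637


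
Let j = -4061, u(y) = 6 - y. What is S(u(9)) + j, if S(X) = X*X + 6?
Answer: -4046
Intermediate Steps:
S(X) = 6 + X² (S(X) = X² + 6 = 6 + X²)
S(u(9)) + j = (6 + (6 - 1*9)²) - 4061 = (6 + (6 - 9)²) - 4061 = (6 + (-3)²) - 4061 = (6 + 9) - 4061 = 15 - 4061 = -4046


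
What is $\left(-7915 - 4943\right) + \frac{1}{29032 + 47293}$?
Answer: $- \frac{981386849}{76325} \approx -12858.0$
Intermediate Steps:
$\left(-7915 - 4943\right) + \frac{1}{29032 + 47293} = -12858 + \frac{1}{76325} = - \frac{981386849}{76325}$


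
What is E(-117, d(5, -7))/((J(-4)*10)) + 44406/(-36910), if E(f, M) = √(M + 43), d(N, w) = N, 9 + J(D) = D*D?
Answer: -22203/18455 + 2*√3/35 ≈ -1.1041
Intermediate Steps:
J(D) = -9 + D² (J(D) = -9 + D*D = -9 + D²)
E(f, M) = √(43 + M)
E(-117, d(5, -7))/((J(-4)*10)) + 44406/(-36910) = √(43 + 5)/(((-9 + (-4)²)*10)) + 44406/(-36910) = √48/(((-9 + 16)*10)) + 44406*(-1/36910) = (4*√3)/((7*10)) - 22203/18455 = (4*√3)/70 - 22203/18455 = (4*√3)*(1/70) - 22203/18455 = 2*√3/35 - 22203/18455 = -22203/18455 + 2*√3/35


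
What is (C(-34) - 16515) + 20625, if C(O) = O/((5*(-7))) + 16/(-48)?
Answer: 431617/105 ≈ 4110.6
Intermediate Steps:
C(O) = -1/3 - O/35 (C(O) = O/(-35) + 16*(-1/48) = O*(-1/35) - 1/3 = -O/35 - 1/3 = -1/3 - O/35)
(C(-34) - 16515) + 20625 = ((-1/3 - 1/35*(-34)) - 16515) + 20625 = ((-1/3 + 34/35) - 16515) + 20625 = (67/105 - 16515) + 20625 = -1734008/105 + 20625 = 431617/105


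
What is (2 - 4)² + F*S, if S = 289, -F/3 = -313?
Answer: 271375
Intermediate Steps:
F = 939 (F = -3*(-313) = 939)
(2 - 4)² + F*S = (2 - 4)² + 939*289 = (-2)² + 271371 = 4 + 271371 = 271375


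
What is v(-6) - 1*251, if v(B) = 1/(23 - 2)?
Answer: -5270/21 ≈ -250.95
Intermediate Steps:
v(B) = 1/21
v(-6) - 1*251 = 1/21 - 1*251 = 1/21 - 251 = -5270/21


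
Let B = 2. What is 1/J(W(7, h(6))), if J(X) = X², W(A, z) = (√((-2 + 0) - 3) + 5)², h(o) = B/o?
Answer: (5 + I*√5)⁻⁴ ≈ -0.00012346 - 0.0011042*I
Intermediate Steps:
h(o) = 2/o
W(A, z) = (5 + I*√5)² (W(A, z) = (√(-2 - 3) + 5)² = (√(-5) + 5)² = (I*√5 + 5)² = (5 + I*√5)²)
1/J(W(7, h(6))) = 1/(((5 + I*√5)²)²) = 1/((5 + I*√5)⁴) = (5 + I*√5)⁻⁴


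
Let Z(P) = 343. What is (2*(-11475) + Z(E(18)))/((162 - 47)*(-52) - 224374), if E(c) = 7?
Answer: 22607/230354 ≈ 0.098140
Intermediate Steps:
(2*(-11475) + Z(E(18)))/((162 - 47)*(-52) - 224374) = (2*(-11475) + 343)/((162 - 47)*(-52) - 224374) = (-22950 + 343)/(115*(-52) - 224374) = -22607/(-5980 - 224374) = -22607/(-230354) = -22607*(-1/230354) = 22607/230354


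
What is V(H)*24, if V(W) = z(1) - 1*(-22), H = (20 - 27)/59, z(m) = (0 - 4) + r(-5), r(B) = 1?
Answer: 456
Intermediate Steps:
z(m) = -3 (z(m) = (0 - 4) + 1 = -4 + 1 = -3)
H = -7/59 (H = -7*1/59 = -7/59 ≈ -0.11864)
V(W) = 19 (V(W) = -3 - 1*(-22) = -3 + 22 = 19)
V(H)*24 = 19*24 = 456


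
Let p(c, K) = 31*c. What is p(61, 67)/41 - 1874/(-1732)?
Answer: 1676023/35506 ≈ 47.204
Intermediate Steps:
p(61, 67)/41 - 1874/(-1732) = (31*61)/41 - 1874/(-1732) = 1891*(1/41) - 1874*(-1/1732) = 1891/41 + 937/866 = 1676023/35506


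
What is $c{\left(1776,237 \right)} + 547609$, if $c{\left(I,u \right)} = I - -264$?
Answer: $549649$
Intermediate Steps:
$c{\left(I,u \right)} = 264 + I$ ($c{\left(I,u \right)} = I + 264 = 264 + I$)
$c{\left(1776,237 \right)} + 547609 = \left(264 + 1776\right) + 547609 = 2040 + 547609 = 549649$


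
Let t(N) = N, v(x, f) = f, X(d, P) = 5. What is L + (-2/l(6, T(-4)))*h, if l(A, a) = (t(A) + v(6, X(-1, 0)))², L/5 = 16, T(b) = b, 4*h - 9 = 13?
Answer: 879/11 ≈ 79.909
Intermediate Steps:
h = 11/2 (h = 9/4 + (¼)*13 = 9/4 + 13/4 = 11/2 ≈ 5.5000)
L = 80 (L = 5*16 = 80)
l(A, a) = (5 + A)² (l(A, a) = (A + 5)² = (5 + A)²)
L + (-2/l(6, T(-4)))*h = 80 - 2/(5 + 6)²*(11/2) = 80 - 2/(11²)*(11/2) = 80 - 2/121*(11/2) = 80 - 2*1/121*(11/2) = 80 - 2/121*11/2 = 80 - 1/11 = 879/11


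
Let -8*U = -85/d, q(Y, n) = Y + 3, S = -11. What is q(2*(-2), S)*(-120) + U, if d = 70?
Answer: 13457/112 ≈ 120.15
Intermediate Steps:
q(Y, n) = 3 + Y
U = 17/112 (U = -(-85)/(8*70) = -1/8*(-17/14) = 17/112 ≈ 0.15179)
q(2*(-2), S)*(-120) + U = (3 + 2*(-2))*(-120) + 17/112 = (3 - 4)*(-120) + 17/112 = -1*(-120) + 17/112 = 120 + 17/112 = 13457/112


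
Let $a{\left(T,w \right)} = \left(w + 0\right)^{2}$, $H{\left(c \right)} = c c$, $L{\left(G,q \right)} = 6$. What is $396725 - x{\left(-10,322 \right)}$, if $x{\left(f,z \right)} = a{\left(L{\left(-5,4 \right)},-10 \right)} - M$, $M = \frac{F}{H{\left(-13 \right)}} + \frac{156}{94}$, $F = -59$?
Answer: $\frac{3150402784}{7943} \approx 3.9663 \cdot 10^{5}$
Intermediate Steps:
$H{\left(c \right)} = c^{2}$
$a{\left(T,w \right)} = w^{2}$
$M = \frac{10409}{7943}$ ($M = - \frac{59}{\left(-13\right)^{2}} + \frac{156}{94} = - \frac{59}{169} + 156 \cdot \frac{1}{94} = \left(-59\right) \frac{1}{169} + \frac{78}{47} = - \frac{59}{169} + \frac{78}{47} = \frac{10409}{7943} \approx 1.3105$)
$x{\left(f,z \right)} = \frac{783891}{7943}$ ($x{\left(f,z \right)} = \left(-10\right)^{2} - \frac{10409}{7943} = 100 - \frac{10409}{7943} = \frac{783891}{7943}$)
$396725 - x{\left(-10,322 \right)} = 396725 - \frac{783891}{7943} = \frac{3150402784}{7943}$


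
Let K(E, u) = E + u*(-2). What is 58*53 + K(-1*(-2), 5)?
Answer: 3066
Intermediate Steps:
K(E, u) = E - 2*u
58*53 + K(-1*(-2), 5) = 58*53 + (-1*(-2) - 2*5) = 3074 + (2 - 10) = 3074 - 8 = 3066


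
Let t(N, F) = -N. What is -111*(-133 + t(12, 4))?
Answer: 16095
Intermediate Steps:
-111*(-133 + t(12, 4)) = -111*(-133 - 1*12) = -111*(-133 - 12) = -111*(-145) = 16095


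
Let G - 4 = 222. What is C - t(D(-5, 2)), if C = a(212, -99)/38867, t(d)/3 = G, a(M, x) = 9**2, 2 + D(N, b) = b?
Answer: -26351745/38867 ≈ -678.00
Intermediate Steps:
D(N, b) = -2 + b
a(M, x) = 81
G = 226 (G = 4 + 222 = 226)
t(d) = 678 (t(d) = 3*226 = 678)
C = 81/38867 ≈ 0.0020840
C - t(D(-5, 2)) = 81/38867 - 1*678 = 81/38867 - 678 = -26351745/38867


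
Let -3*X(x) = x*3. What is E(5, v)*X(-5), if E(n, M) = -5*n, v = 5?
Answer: -125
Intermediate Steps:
X(x) = -x (X(x) = -x*3/3 = -x)
E(5, v)*X(-5) = (-5*5)*(-1*(-5)) = -25*5 = -125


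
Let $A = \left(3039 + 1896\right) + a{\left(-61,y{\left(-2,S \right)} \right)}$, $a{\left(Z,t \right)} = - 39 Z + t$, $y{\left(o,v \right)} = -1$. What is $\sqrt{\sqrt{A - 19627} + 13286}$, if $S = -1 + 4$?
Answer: $\sqrt{13286 + i \sqrt{12314}} \approx 115.27 + 0.4814 i$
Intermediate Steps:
$S = 3$
$a{\left(Z,t \right)} = t - 39 Z$
$A = 7313$ ($A = \left(3039 + 1896\right) - -2378 = 4935 + \left(-1 + 2379\right) = 4935 + 2378 = 7313$)
$\sqrt{\sqrt{A - 19627} + 13286} = \sqrt{\sqrt{7313 - 19627} + 13286} = \sqrt{\sqrt{-12314} + 13286} = \sqrt{i \sqrt{12314} + 13286} = \sqrt{13286 + i \sqrt{12314}}$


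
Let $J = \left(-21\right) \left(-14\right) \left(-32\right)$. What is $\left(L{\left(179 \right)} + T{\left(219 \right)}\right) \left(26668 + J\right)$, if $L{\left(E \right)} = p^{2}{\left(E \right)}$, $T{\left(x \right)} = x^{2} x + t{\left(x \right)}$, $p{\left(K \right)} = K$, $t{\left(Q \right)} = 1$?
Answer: $181842747260$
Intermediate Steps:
$T{\left(x \right)} = 1 + x^{3}$ ($T{\left(x \right)} = x^{2} x + 1 = x^{3} + 1 = 1 + x^{3}$)
$J = -9408$ ($J = 294 \left(-32\right) = -9408$)
$L{\left(E \right)} = E^{2}$
$\left(L{\left(179 \right)} + T{\left(219 \right)}\right) \left(26668 + J\right) = \left(179^{2} + \left(1 + 219^{3}\right)\right) \left(26668 - 9408\right) = \left(32041 + \left(1 + 10503459\right)\right) 17260 = \left(32041 + 10503460\right) 17260 = 10535501 \cdot 17260 = 181842747260$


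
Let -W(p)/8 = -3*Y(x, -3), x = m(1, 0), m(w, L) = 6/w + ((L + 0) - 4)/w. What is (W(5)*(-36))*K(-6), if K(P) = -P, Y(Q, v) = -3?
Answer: 15552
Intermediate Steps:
m(w, L) = 6/w + (-4 + L)/w (m(w, L) = 6/w + (L - 4)/w = 6/w + (-4 + L)/w)
x = 2 (x = (2 + 0)/1 = 1*2 = 2)
W(p) = -72 (W(p) = -(-24)*(-3) = -8*9 = -72)
(W(5)*(-36))*K(-6) = (-72*(-36))*(-1*(-6)) = 2592*6 = 15552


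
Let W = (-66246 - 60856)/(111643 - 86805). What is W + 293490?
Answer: 3644788759/12419 ≈ 2.9349e+5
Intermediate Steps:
W = -63551/12419 (W = -127102/24838 = -127102*1/24838 = -63551/12419 ≈ -5.1172)
W + 293490 = -63551/12419 + 293490 = 3644788759/12419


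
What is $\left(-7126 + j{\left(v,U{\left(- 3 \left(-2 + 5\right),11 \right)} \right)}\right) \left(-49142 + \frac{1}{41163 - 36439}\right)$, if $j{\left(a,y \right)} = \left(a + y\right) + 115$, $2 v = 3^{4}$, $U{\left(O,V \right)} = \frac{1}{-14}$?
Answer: $\frac{5663685650379}{16534} \approx 3.4255 \cdot 10^{8}$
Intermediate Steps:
$U{\left(O,V \right)} = - \frac{1}{14}$
$v = \frac{81}{2}$ ($v = \frac{3^{4}}{2} = \frac{1}{2} \cdot 81 = \frac{81}{2} \approx 40.5$)
$j{\left(a,y \right)} = 115 + a + y$
$\left(-7126 + j{\left(v,U{\left(- 3 \left(-2 + 5\right),11 \right)} \right)}\right) \left(-49142 + \frac{1}{41163 - 36439}\right) = \left(-7126 + \left(115 + \frac{81}{2} - \frac{1}{14}\right)\right) \left(-49142 + \frac{1}{41163 - 36439}\right) = \left(-7126 + \frac{1088}{7}\right) \left(-49142 + \frac{1}{4724}\right) = - \frac{48794 \left(-49142 + \frac{1}{4724}\right)}{7} = \left(- \frac{48794}{7}\right) \left(- \frac{232146807}{4724}\right) = \frac{5663685650379}{16534}$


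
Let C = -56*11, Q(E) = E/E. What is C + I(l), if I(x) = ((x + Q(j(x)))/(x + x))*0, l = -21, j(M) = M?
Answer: -616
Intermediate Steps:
Q(E) = 1
I(x) = 0 (I(x) = ((x + 1)/(x + x))*0 = ((1 + x)/((2*x)))*0 = ((1 + x)*(1/(2*x)))*0 = ((1 + x)/(2*x))*0 = 0)
C = -616
C + I(l) = -616 + 0 = -616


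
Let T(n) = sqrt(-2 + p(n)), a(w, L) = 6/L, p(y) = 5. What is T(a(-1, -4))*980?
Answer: 980*sqrt(3) ≈ 1697.4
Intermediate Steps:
T(n) = sqrt(3) (T(n) = sqrt(-2 + 5) = sqrt(3))
T(a(-1, -4))*980 = sqrt(3)*980 = 980*sqrt(3)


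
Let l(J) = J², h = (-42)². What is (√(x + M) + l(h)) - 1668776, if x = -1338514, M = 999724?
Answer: 1442920 + I*√338790 ≈ 1.4429e+6 + 582.06*I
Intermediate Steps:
h = 1764
(√(x + M) + l(h)) - 1668776 = (√(-1338514 + 999724) + 1764²) - 1668776 = (√(-338790) + 3111696) - 1668776 = (I*√338790 + 3111696) - 1668776 = (3111696 + I*√338790) - 1668776 = 1442920 + I*√338790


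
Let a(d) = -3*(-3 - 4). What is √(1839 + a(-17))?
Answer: 2*√465 ≈ 43.128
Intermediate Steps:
a(d) = 21 (a(d) = -3*(-7) = 21)
√(1839 + a(-17)) = √(1839 + 21) = √1860 = 2*√465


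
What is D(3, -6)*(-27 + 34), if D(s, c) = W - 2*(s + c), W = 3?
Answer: 63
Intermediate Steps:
D(s, c) = 3 - 2*c - 2*s (D(s, c) = 3 - 2*(s + c) = 3 - 2*(c + s) = 3 + (-2*c - 2*s) = 3 - 2*c - 2*s)
D(3, -6)*(-27 + 34) = (3 - 2*(-6) - 2*3)*(-27 + 34) = (3 + 12 - 6)*7 = 9*7 = 63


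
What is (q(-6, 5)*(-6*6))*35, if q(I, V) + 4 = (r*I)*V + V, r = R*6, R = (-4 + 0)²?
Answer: 3627540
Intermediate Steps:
R = 16 (R = (-4)² = 16)
r = 96 (r = 16*6 = 96)
q(I, V) = -4 + V + 96*I*V (q(I, V) = -4 + ((96*I)*V + V) = -4 + (96*I*V + V) = -4 + (V + 96*I*V) = -4 + V + 96*I*V)
(q(-6, 5)*(-6*6))*35 = ((-4 + 5 + 96*(-6)*5)*(-6*6))*35 = ((-4 + 5 - 2880)*(-36))*35 = -2879*(-36)*35 = 103644*35 = 3627540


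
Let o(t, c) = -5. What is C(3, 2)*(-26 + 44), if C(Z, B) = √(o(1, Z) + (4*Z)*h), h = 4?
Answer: 18*√43 ≈ 118.03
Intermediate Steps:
C(Z, B) = √(-5 + 16*Z) (C(Z, B) = √(-5 + (4*Z)*4) = √(-5 + 16*Z))
C(3, 2)*(-26 + 44) = √(-5 + 16*3)*(-26 + 44) = √(-5 + 48)*18 = √43*18 = 18*√43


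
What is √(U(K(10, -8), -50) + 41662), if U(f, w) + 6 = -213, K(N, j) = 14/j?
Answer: √41443 ≈ 203.58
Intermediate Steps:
U(f, w) = -219 (U(f, w) = -6 - 213 = -219)
√(U(K(10, -8), -50) + 41662) = √(-219 + 41662) = √41443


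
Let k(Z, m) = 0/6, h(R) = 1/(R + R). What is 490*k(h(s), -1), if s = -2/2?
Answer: 0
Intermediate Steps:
s = -1 (s = -2*½ = -1)
h(R) = 1/(2*R)
k(Z, m) = 0 (k(Z, m) = 0*(⅙) = 0)
490*k(h(s), -1) = 490*0 = 0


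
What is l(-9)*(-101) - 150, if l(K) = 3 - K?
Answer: -1362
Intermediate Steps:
l(-9)*(-101) - 150 = (3 - 1*(-9))*(-101) - 150 = (3 + 9)*(-101) - 150 = 12*(-101) - 150 = -1212 - 150 = -1362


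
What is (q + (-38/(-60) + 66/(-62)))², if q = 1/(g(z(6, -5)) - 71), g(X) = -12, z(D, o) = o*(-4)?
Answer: 1170529369/5958296100 ≈ 0.19645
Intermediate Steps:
z(D, o) = -4*o
q = -1/83 (q = 1/(-12 - 71) = 1/(-83) = -1/83 ≈ -0.012048)
(q + (-38/(-60) + 66/(-62)))² = (-1/83 + (-38/(-60) + 66/(-62)))² = (-1/83 + (-38*(-1/60) + 66*(-1/62)))² = (-1/83 + (19/30 - 33/31))² = (-1/83 - 401/930)² = (-34213/77190)² = 1170529369/5958296100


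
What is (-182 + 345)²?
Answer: 26569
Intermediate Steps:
(-182 + 345)² = 163² = 26569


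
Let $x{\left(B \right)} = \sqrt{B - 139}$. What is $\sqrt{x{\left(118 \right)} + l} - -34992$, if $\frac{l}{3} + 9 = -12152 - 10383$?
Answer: $34992 + \sqrt{-67632 + i \sqrt{21}} \approx 34992.0 + 260.06 i$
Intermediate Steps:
$l = -67632$ ($l = -27 + 3 \left(-12152 - 10383\right) = -27 + 3 \left(-22535\right) = -27 - 67605 = -67632$)
$x{\left(B \right)} = \sqrt{-139 + B}$
$\sqrt{x{\left(118 \right)} + l} - -34992 = \sqrt{\sqrt{-139 + 118} - 67632} - -34992 = \sqrt{\sqrt{-21} - 67632} + 34992 = \sqrt{i \sqrt{21} - 67632} + 34992 = \sqrt{-67632 + i \sqrt{21}} + 34992 = 34992 + \sqrt{-67632 + i \sqrt{21}}$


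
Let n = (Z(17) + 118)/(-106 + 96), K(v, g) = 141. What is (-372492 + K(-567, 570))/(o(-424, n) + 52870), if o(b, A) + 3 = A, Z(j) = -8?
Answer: -372351/52856 ≈ -7.0446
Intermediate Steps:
n = -11 (n = (-8 + 118)/(-106 + 96) = 110/(-10) = 110*(-⅒) = -11)
o(b, A) = -3 + A
(-372492 + K(-567, 570))/(o(-424, n) + 52870) = (-372492 + 141)/((-3 - 11) + 52870) = -372351/(-14 + 52870) = -372351/52856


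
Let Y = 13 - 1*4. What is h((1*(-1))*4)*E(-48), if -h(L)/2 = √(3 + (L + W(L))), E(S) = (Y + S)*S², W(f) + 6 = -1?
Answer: 359424*I*√2 ≈ 5.083e+5*I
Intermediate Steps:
Y = 9 (Y = 13 - 4 = 9)
W(f) = -7 (W(f) = -6 - 1 = -7)
E(S) = S²*(9 + S) (E(S) = (9 + S)*S² = S²*(9 + S))
h(L) = -2*√(-4 + L) (h(L) = -2*√(3 + (L - 7)) = -2*√(3 + (-7 + L)) = -2*√(-4 + L))
h((1*(-1))*4)*E(-48) = (-2*√(-4 + (1*(-1))*4))*((-48)²*(9 - 48)) = (-2*√(-4 - 1*4))*(2304*(-39)) = -2*√(-4 - 4)*(-89856) = -4*I*√2*(-89856) = 359424*I*√2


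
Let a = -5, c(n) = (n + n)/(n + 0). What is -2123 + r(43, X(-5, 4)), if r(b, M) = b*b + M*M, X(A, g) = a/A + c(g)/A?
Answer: -6841/25 ≈ -273.64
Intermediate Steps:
c(n) = 2 (c(n) = (2*n)/n = 2)
X(A, g) = -3/A (X(A, g) = -5/A + 2/A = -3/A)
r(b, M) = M² + b² (r(b, M) = b² + M² = M² + b²)
-2123 + r(43, X(-5, 4)) = -2123 + ((-3/(-5))² + 43²) = -2123 + ((-3*(-⅕))² + 1849) = -2123 + ((⅗)² + 1849) = -2123 + (9/25 + 1849) = -2123 + 46234/25 = -6841/25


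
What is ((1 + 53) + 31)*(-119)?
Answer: -10115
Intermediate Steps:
((1 + 53) + 31)*(-119) = (54 + 31)*(-119) = 85*(-119) = -10115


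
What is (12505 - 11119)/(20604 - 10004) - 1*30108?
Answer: -159571707/5300 ≈ -30108.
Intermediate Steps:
(12505 - 11119)/(20604 - 10004) - 1*30108 = 1386/10600 - 30108 = 1386*(1/10600) - 30108 = 693/5300 - 30108 = -159571707/5300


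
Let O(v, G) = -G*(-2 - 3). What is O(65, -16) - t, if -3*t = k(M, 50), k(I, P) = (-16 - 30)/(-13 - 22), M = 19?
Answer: -8354/105 ≈ -79.562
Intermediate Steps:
k(I, P) = 46/35 (k(I, P) = -46/(-35) = -46*(-1/35) = 46/35)
t = -46/105 (t = -⅓*46/35 = -46/105 ≈ -0.43810)
O(v, G) = 5*G (O(v, G) = -G*(-5) = -(-5)*G = 5*G)
O(65, -16) - t = 5*(-16) - 1*(-46/105) = -80 + 46/105 = -8354/105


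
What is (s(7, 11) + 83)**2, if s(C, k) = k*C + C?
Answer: 27889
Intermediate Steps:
s(C, k) = C + C*k (s(C, k) = C*k + C = C + C*k)
(s(7, 11) + 83)**2 = (7*(1 + 11) + 83)**2 = (7*12 + 83)**2 = (84 + 83)**2 = 167**2 = 27889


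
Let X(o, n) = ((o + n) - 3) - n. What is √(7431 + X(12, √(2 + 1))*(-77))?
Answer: √6738 ≈ 82.085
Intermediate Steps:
X(o, n) = -3 + o (X(o, n) = ((n + o) - 3) - n = (-3 + n + o) - n = -3 + o)
√(7431 + X(12, √(2 + 1))*(-77)) = √(7431 + (-3 + 12)*(-77)) = √(7431 + 9*(-77)) = √(7431 - 693) = √6738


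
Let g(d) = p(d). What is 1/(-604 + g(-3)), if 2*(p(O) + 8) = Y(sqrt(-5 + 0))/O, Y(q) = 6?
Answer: -1/613 ≈ -0.0016313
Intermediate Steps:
p(O) = -8 + 3/O (p(O) = -8 + (6/O)/2 = -8 + 3/O)
g(d) = -8 + 3/d
1/(-604 + g(-3)) = 1/(-604 + (-8 + 3/(-3))) = 1/(-604 + (-8 + 3*(-1/3))) = 1/(-604 + (-8 - 1)) = 1/(-604 - 9) = 1/(-613) = -1/613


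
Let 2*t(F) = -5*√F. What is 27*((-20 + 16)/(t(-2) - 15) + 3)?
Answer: 8343/95 - 108*I*√2/95 ≈ 87.821 - 1.6077*I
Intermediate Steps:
t(F) = -5*√F/2 (t(F) = (-5*√F)/2 = -5*√F/2)
27*((-20 + 16)/(t(-2) - 15) + 3) = 27*((-20 + 16)/(-5*I*√2/2 - 15) + 3) = 27*(-4/(-5*I*√2/2 - 15) + 3) = 27*(-4/(-15 - 5*I*√2/2) + 3) = 27*(3 - 4/(-15 - 5*I*√2/2)) = 81 - 108/(-15 - 5*I*√2/2)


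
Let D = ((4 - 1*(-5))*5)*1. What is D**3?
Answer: 91125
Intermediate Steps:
D = 45 (D = ((4 + 5)*5)*1 = (9*5)*1 = 45*1 = 45)
D**3 = 45**3 = 91125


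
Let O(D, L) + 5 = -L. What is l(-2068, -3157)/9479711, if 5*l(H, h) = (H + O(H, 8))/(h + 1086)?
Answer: 2081/98162407405 ≈ 2.1200e-8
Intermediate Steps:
O(D, L) = -5 - L
l(H, h) = (-13 + H)/(5*(1086 + h)) (l(H, h) = ((H + (-5 - 1*8))/(h + 1086))/5 = ((H + (-5 - 8))/(1086 + h))/5 = ((H - 13)/(1086 + h))/5 = ((-13 + H)/(1086 + h))/5 = (-13 + H)/(5*(1086 + h)))
l(-2068, -3157)/9479711 = ((-13 - 2068)/(5*(1086 - 3157)))/9479711 = ((1/5)*(-2081)/(-2071))*(1/9479711) = ((1/5)*(-1/2071)*(-2081))*(1/9479711) = (2081/10355)*(1/9479711) = 2081/98162407405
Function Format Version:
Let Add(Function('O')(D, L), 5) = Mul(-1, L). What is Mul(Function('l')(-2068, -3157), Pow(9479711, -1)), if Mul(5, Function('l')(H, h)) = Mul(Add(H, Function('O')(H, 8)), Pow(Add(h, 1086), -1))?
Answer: Rational(2081, 98162407405) ≈ 2.1200e-8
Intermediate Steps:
Function('O')(D, L) = Add(-5, Mul(-1, L))
Function('l')(H, h) = Mul(Rational(1, 5), Pow(Add(1086, h), -1), Add(-13, H)) (Function('l')(H, h) = Mul(Rational(1, 5), Mul(Add(H, Add(-5, Mul(-1, 8))), Pow(Add(h, 1086), -1))) = Mul(Rational(1, 5), Mul(Add(H, Add(-5, -8)), Pow(Add(1086, h), -1))) = Mul(Rational(1, 5), Mul(Add(H, -13), Pow(Add(1086, h), -1))) = Mul(Rational(1, 5), Mul(Add(-13, H), Pow(Add(1086, h), -1))) = Mul(Rational(1, 5), Mul(Pow(Add(1086, h), -1), Add(-13, H))) = Mul(Rational(1, 5), Pow(Add(1086, h), -1), Add(-13, H)))
Mul(Function('l')(-2068, -3157), Pow(9479711, -1)) = Mul(Mul(Rational(1, 5), Pow(Add(1086, -3157), -1), Add(-13, -2068)), Pow(9479711, -1)) = Mul(Mul(Rational(1, 5), Pow(-2071, -1), -2081), Rational(1, 9479711)) = Mul(Mul(Rational(1, 5), Rational(-1, 2071), -2081), Rational(1, 9479711)) = Mul(Rational(2081, 10355), Rational(1, 9479711)) = Rational(2081, 98162407405)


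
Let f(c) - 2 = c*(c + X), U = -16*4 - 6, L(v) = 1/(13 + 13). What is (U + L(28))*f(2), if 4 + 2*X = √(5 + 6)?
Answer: -1819/13 - 1819*√11/26 ≈ -371.96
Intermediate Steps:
L(v) = 1/26
X = -2 + √11/2 (X = -2 + √(5 + 6)/2 = -2 + √11/2 ≈ -0.34169)
U = -70 (U = -64 - 6 = -70)
f(c) = 2 + c*(-2 + c + √11/2) (f(c) = 2 + c*(c + (-2 + √11/2)) = 2 + c*(-2 + c + √11/2))
(U + L(28))*f(2) = (-70 + 1/26)*(2 + 2² - ½*2*(4 - √11)) = -1819*(2 + 4 + (-4 + √11))/26 = -1819*(2 + √11)/26 = -1819/13 - 1819*√11/26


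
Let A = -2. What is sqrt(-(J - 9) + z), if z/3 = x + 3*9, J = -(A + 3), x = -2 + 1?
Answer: 2*sqrt(22) ≈ 9.3808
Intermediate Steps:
x = -1
J = -1 (J = -(-2 + 3) = -1*1 = -1)
z = 78 (z = 3*(-1 + 3*9) = 3*(-1 + 27) = 3*26 = 78)
sqrt(-(J - 9) + z) = sqrt(-(-1 - 9) + 78) = sqrt(-1*(-10) + 78) = sqrt(10 + 78) = sqrt(88) = 2*sqrt(22)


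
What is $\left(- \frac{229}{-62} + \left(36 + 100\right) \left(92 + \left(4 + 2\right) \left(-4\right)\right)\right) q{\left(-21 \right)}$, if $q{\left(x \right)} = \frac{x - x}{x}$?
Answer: $0$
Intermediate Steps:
$q{\left(x \right)} = 0$ ($q{\left(x \right)} = \frac{0}{x} = 0$)
$\left(- \frac{229}{-62} + \left(36 + 100\right) \left(92 + \left(4 + 2\right) \left(-4\right)\right)\right) q{\left(-21 \right)} = \left(- \frac{229}{-62} + \left(36 + 100\right) \left(92 + \left(4 + 2\right) \left(-4\right)\right)\right) 0 = \left(\left(-229\right) \left(- \frac{1}{62}\right) + 136 \left(92 + 6 \left(-4\right)\right)\right) 0 = \left(\frac{229}{62} + 136 \left(92 - 24\right)\right) 0 = \left(\frac{229}{62} + 136 \cdot 68\right) 0 = \left(\frac{229}{62} + 9248\right) 0 = \frac{573605}{62} \cdot 0 = 0$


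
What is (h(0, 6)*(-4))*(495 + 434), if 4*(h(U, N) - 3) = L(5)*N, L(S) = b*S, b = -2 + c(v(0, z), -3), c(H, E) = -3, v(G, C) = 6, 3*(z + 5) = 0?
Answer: 128202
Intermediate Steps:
z = -5 (z = -5 + (1/3)*0 = -5 + 0 = -5)
b = -5 (b = -2 - 3 = -5)
L(S) = -5*S
h(U, N) = 3 - 25*N/4 (h(U, N) = 3 + ((-5*5)*N)/4 = 3 + (-25*N)/4 = 3 - 25*N/4)
(h(0, 6)*(-4))*(495 + 434) = ((3 - 25/4*6)*(-4))*(495 + 434) = ((3 - 75/2)*(-4))*929 = -69/2*(-4)*929 = 138*929 = 128202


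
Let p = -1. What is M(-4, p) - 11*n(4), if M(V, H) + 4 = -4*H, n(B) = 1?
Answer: -11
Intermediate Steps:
M(V, H) = -4 - 4*H
M(-4, p) - 11*n(4) = (-4 - 4*(-1)) - 11*1 = (-4 + 4) - 11 = 0 - 11 = -11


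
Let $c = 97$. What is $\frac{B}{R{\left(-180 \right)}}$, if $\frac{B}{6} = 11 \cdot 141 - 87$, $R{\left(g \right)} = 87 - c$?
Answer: $- \frac{4392}{5} \approx -878.4$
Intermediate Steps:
$R{\left(g \right)} = -10$ ($R{\left(g \right)} = 87 - 97 = -10$)
$B = 8784$ ($B = 6 \left(11 \cdot 141 - 87\right) = 6 \left(1551 - 87\right) = 6 \cdot 1464 = 8784$)
$\frac{B}{R{\left(-180 \right)}} = \frac{8784}{-10} = 8784 \left(- \frac{1}{10}\right) = - \frac{4392}{5}$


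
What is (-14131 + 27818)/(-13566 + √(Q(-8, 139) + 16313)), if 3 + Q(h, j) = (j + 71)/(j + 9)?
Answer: -1962880044/1945354757 - 13687*√89321330/13617483299 ≈ -1.0185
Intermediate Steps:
Q(h, j) = -3 + (71 + j)/(9 + j) (Q(h, j) = -3 + (j + 71)/(j + 9) = -3 + (71 + j)/(9 + j))
(-14131 + 27818)/(-13566 + √(Q(-8, 139) + 16313)) = (-14131 + 27818)/(-13566 + √(2*(22 - 1*139)/(9 + 139) + 16313)) = 13687/(-13566 + √(2*(22 - 139)/148 + 16313)) = 13687/(-13566 + √(2*(1/148)*(-117) + 16313)) = 13687/(-13566 + √(-117/74 + 16313)) = 13687/(-13566 + √(1207045/74)) = 13687/(-13566 + √89321330/74)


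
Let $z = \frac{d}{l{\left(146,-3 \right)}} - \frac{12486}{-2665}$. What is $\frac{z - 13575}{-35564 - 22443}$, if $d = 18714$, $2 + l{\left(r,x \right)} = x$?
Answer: $\frac{46139451}{154588655} \approx 0.29847$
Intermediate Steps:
$l{\left(r,x \right)} = -2 + x$
$z = - \frac{9962076}{2665}$ ($z = \frac{18714}{-2 - 3} - \frac{12486}{-2665} = \frac{18714}{-5} - - \frac{12486}{2665} = 18714 \left(- \frac{1}{5}\right) + \frac{12486}{2665} = - \frac{18714}{5} + \frac{12486}{2665} = - \frac{9962076}{2665} \approx -3738.1$)
$\frac{z - 13575}{-35564 - 22443} = \frac{- \frac{9962076}{2665} - 13575}{-35564 - 22443} = - \frac{46139451}{2665 \left(-35564 - 22443\right)} = - \frac{46139451}{2665 \left(-58007\right)} = \left(- \frac{46139451}{2665}\right) \left(- \frac{1}{58007}\right) = \frac{46139451}{154588655}$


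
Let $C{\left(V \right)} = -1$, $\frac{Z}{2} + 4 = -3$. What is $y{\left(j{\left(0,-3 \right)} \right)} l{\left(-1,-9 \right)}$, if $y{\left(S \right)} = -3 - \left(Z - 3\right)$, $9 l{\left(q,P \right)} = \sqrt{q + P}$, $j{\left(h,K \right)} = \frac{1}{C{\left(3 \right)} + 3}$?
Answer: $\frac{14 i \sqrt{10}}{9} \approx 4.9191 i$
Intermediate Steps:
$Z = -14$ ($Z = -8 + 2 \left(-3\right) = -8 - 6 = -14$)
$j{\left(h,K \right)} = \frac{1}{2}$ ($j{\left(h,K \right)} = \frac{1}{-1 + 3} = \frac{1}{2}$)
$l{\left(q,P \right)} = \frac{\sqrt{P + q}}{9}$ ($l{\left(q,P \right)} = \frac{\sqrt{q + P}}{9} = \frac{\sqrt{P + q}}{9}$)
$y{\left(S \right)} = 14$ ($y{\left(S \right)} = -3 - \left(-14 - 3\right) = -3 - -17 = -3 + 17 = 14$)
$y{\left(j{\left(0,-3 \right)} \right)} l{\left(-1,-9 \right)} = 14 \frac{\sqrt{-9 - 1}}{9} = 14 \frac{\sqrt{-10}}{9} = 14 \frac{i \sqrt{10}}{9} = \frac{14 i \sqrt{10}}{9}$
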